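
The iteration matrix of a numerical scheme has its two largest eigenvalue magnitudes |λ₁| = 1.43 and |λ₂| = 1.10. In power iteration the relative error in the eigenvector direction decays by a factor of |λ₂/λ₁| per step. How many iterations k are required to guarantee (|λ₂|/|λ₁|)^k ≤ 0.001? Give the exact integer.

27

|λ₂/λ₁| = 1.10/1.43 = 0.76923
Need k ≥ ln(0.001) / ln(0.76923) = -6.9078 / -0.2624 ≈ 26.329
Smallest integer k satisfying the bound: 27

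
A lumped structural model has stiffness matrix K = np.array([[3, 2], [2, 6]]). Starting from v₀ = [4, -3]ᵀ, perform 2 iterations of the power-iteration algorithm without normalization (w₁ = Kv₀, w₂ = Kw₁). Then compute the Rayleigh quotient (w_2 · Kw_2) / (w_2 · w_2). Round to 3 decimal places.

w1 = Kv₀ = (6, -10)
w2 = Kw1 = (-2, -48)
Kw2 = (-102, -292)
w2·Kw2 = (-2)·(-102) + (-48)·(-292) = 14220; w2·w2 = (-2)·(-2) + (-48)·(-48) = 2308
λ ≈ 14220/2308 = 6.161

λ ≈ 6.161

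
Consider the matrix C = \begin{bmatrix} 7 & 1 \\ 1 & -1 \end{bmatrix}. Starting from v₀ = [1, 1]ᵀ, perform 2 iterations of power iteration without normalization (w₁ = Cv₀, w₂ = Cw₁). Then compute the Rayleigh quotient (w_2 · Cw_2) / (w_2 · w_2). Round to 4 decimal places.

7.1200

w1 = Cv₀ = (7·1 + 1·1; 1·1 + (-1)·1) = (8, 0)
w2 = Cw1 = (7·8 + 1·0; 1·8 + (-1)·0) = (56, 8)
Cw2 = (400, 48)
w2·Cw2 = 56·400 + 8·48 = 22784; w2·w2 = 56·56 + 8·8 = 3200
λ ≈ 22784/3200 = 7.1200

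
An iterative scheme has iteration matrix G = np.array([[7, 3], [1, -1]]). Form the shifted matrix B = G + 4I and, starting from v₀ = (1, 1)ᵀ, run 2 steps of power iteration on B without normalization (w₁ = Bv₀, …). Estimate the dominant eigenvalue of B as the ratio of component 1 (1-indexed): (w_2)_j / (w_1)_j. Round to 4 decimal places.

B = G + 4I has rows (11, 3); (1, 3)
w1 = Bv₀ = (14, 4)
w2 = Bw1 = (166, 26)
Ratio: 166/14 = 11.8571

μ ≈ 11.8571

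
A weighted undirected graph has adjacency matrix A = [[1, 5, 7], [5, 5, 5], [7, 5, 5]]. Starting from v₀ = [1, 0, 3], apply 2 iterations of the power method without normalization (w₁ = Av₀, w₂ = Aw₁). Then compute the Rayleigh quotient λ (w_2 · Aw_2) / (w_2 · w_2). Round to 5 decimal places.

15.12560

w1 = Av₀ = (1·1 + 5·0 + 7·3; 5·1 + 5·0 + 5·3; 7·1 + 5·0 + 5·3) = (22, 20, 22)
w2 = Aw1 = (1·22 + 5·20 + 7·22; 5·22 + 5·20 + 5·22; 7·22 + 5·20 + 5·22) = (276, 320, 364)
Aw2 = (4424, 4800, 5352)
w2·Aw2 = 276·4424 + 320·4800 + 364·5352 = 4705152; w2·w2 = 276·276 + 320·320 + 364·364 = 311072
λ ≈ 4705152/311072 = 15.12560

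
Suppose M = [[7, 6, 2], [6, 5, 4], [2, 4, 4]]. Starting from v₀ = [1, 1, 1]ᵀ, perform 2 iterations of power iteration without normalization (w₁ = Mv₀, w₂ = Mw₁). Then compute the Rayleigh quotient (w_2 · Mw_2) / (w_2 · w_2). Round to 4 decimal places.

w1 = Mv₀ = (15, 15, 10)
w2 = Mw1 = (215, 205, 130)
Mw2 = (2995, 2835, 1770)
w2·Mw2 = 215·2995 + 205·2835 + 130·1770 = 1455200; w2·w2 = 215·215 + 205·205 + 130·130 = 105150
λ ≈ 1455200/105150 = 13.8393

13.8393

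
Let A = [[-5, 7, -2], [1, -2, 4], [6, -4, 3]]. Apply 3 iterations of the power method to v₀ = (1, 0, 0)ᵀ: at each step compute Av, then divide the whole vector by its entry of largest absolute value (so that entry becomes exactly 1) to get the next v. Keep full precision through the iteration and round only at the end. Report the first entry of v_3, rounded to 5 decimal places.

Av0 = (-5.000000, 1.000000, 6.000000); divide by 6.000000 → v1 = (-0.833333, 0.166667, 1.000000)
Av1 = (3.333333, 2.833333, -2.666667); divide by 3.333333 → v2 = (1.000000, 0.850000, -0.800000)
Av2 = (2.550000, -3.900000, 0.200000); divide by -3.900000 → v3 = (-0.653846, 1.000000, -0.051282)
Requested entry of v3: 51/-78 = -0.65385

-0.65385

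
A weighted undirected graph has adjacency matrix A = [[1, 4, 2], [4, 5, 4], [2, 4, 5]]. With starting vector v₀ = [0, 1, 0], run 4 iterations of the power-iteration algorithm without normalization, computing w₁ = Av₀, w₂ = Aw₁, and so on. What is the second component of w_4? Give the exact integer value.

6577

w1 = Av₀ = (1·0 + 4·1 + 2·0; 4·0 + 5·1 + 4·0; 2·0 + 4·1 + 5·0) = (4, 5, 4)
w2 = Aw1 = (1·4 + 4·5 + 2·4; 4·4 + 5·5 + 4·4; 2·4 + 4·5 + 5·4) = (32, 57, 48)
w3 = Aw2 = (356, 605, 532)
w4 = Aw3 = (3840, 6577, 5792)
The requested component of w4 is 6577.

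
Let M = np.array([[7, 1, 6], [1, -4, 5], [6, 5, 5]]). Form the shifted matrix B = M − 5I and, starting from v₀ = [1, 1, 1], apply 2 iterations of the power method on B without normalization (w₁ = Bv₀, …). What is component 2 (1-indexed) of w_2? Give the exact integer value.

B = M − 5I has rows (2, 1, 6); (1, -9, 5); (6, 5, 0)
w1 = Bv₀ = (2·1 + 1·1 + 6·1; 1·1 + (-9)·1 + 5·1; 6·1 + 5·1 + 0·1) = (9, -3, 11)
w2 = Bw1 = (2·9 + 1·(-3) + 6·11; 1·9 + (-9)·(-3) + 5·11; 6·9 + 5·(-3) + 0·11) = (81, 91, 39)
Requested component of w2: 91

91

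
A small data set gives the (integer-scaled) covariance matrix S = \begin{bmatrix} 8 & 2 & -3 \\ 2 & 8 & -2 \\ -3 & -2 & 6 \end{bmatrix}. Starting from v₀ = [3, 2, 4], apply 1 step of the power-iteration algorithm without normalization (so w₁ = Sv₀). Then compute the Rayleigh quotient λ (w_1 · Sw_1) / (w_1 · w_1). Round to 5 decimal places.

w1 = Sv₀ = (8·3 + 2·2 + (-3)·4; 2·3 + 8·2 + (-2)·4; (-3)·3 + (-2)·2 + 6·4) = (16, 14, 11)
Sw1 = (123, 122, -10)
w1·Sw1 = 16·123 + 14·122 + 11·(-10) = 3566; w1·w1 = 16·16 + 14·14 + 11·11 = 573
λ ≈ 3566/573 = 6.22339

λ ≈ 6.22339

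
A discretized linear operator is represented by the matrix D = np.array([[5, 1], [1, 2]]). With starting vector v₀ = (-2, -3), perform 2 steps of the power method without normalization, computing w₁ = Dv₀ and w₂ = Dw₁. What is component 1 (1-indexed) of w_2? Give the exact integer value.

w1 = Dv₀ = (5·(-2) + 1·(-3); 1·(-2) + 2·(-3)) = (-13, -8)
w2 = Dw1 = (5·(-13) + 1·(-8); 1·(-13) + 2·(-8)) = (-73, -29)
The requested component of w2 is -73.

-73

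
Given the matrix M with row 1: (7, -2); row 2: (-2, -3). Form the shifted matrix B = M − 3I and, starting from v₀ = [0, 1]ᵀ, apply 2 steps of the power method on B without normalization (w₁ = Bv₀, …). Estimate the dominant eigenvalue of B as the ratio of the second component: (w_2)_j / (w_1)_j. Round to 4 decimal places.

B = M − 3I has rows (4, -2); (-2, -6)
w1 = Bv₀ = (-2, -6)
w2 = Bw1 = (4, 40)
Ratio: 40/-6 = -6.6667

-6.6667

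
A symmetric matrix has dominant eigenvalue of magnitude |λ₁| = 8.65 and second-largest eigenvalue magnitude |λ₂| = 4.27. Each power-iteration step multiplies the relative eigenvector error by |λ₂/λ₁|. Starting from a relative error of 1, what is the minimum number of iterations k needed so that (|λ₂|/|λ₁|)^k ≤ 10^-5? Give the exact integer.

17

|λ₂/λ₁| = 4.27/8.65 = 0.49364
Need k ≥ ln(10^-5) / ln(0.49364) = -11.5129 / -0.7059 ≈ 16.309
Smallest integer k satisfying the bound: 17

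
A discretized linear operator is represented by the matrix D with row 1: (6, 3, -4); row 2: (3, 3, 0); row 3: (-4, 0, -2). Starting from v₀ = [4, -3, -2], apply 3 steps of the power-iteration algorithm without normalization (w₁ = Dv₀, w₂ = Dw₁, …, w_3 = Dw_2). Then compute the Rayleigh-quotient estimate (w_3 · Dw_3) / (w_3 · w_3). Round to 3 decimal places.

w1 = Dv₀ = (6·4 + 3·(-3) + (-4)·(-2); 3·4 + 3·(-3) + 0·(-2); (-4)·4 + 0·(-3) + (-2)·(-2)) = (23, 3, -12)
w2 = Dw1 = (6·23 + 3·3 + (-4)·(-12); 3·23 + 3·3 + 0·(-12); (-4)·23 + 0·3 + (-2)·(-12)) = (195, 78, -68)
w3 = Dw2 = (1676, 819, -644)
Dw3 = (15089, 7485, -5416)
w3·Dw3 = 1676·15089 + 819·7485 + (-644)·(-5416) = 34907283; w3·w3 = 1676·1676 + 819·819 + (-644)·(-644) = 3894473
λ ≈ 34907283/3894473 = 8.963

8.963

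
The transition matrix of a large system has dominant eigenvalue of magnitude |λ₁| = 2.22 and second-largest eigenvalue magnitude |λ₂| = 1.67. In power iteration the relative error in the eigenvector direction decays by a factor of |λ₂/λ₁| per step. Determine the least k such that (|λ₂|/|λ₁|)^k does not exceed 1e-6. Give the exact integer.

49

|λ₂/λ₁| = 1.67/2.22 = 0.75225
Need k ≥ ln(1e-6) / ln(0.75225) = -13.8155 / -0.2847 ≈ 48.529
Smallest integer k satisfying the bound: 49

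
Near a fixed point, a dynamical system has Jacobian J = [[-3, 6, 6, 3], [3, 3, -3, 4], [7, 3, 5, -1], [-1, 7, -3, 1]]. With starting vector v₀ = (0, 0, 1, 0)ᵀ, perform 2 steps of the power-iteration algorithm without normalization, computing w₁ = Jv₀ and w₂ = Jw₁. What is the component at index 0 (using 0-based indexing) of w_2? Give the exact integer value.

w1 = Jv₀ = ((-3)·0 + 6·0 + 6·1 + 3·0; 3·0 + 3·0 + (-3)·1 + 4·0; 7·0 + 3·0 + 5·1 + (-1)·0; (-1)·0 + 7·0 + (-3)·1 + 1·0) = (6, -3, 5, -3)
w2 = Jw1 = ((-3)·6 + 6·(-3) + 6·5 + 3·(-3); 3·6 + 3·(-3) + (-3)·5 + 4·(-3); 7·6 + 3·(-3) + 5·5 + (-1)·(-3); (-1)·6 + 7·(-3) + (-3)·5 + 1·(-3)) = (-15, -18, 61, -45)
The requested component of w2 is -15.

-15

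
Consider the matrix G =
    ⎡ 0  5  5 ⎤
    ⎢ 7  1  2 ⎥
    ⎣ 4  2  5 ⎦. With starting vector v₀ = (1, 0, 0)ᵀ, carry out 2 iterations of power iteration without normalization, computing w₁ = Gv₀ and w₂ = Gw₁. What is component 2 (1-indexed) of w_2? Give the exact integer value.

w1 = Gv₀ = (0, 7, 4)
w2 = Gw1 = (55, 15, 34)
The requested component of w2 is 15.

15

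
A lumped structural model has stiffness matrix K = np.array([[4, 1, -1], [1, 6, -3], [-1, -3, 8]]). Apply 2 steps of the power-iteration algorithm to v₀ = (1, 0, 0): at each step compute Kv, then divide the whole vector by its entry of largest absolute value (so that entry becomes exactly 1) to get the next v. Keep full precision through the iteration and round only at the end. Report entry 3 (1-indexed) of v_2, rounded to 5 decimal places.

-0.83333

Kv0 = (4.000000, 1.000000, -1.000000); divide by 4.000000 → v1 = (1.000000, 0.250000, -0.250000)
Kv1 = (4.500000, 3.250000, -3.750000); divide by 4.500000 → v2 = (1.000000, 0.722222, -0.833333)
Requested entry of v2: -15/18 = -0.83333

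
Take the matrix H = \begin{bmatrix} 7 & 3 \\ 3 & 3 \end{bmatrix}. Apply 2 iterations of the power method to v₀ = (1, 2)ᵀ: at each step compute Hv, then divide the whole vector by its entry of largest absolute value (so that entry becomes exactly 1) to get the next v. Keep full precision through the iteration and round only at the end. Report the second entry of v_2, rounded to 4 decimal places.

0.5593

Hv0 = (13.00000, 9.00000); divide by 13.00000 → v1 = (1.00000, 0.69231)
Hv1 = (9.07692, 5.07692); divide by 9.07692 → v2 = (1.00000, 0.55932)
Requested entry of v2: 66/118 = 0.5593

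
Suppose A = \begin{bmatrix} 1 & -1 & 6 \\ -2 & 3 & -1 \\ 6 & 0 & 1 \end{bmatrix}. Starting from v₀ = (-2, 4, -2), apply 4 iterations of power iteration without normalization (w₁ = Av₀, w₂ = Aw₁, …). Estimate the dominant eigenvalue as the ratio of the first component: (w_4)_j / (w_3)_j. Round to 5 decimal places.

λ ≈ 6.98954

w1 = Av₀ = (1·(-2) + (-1)·4 + 6·(-2); (-2)·(-2) + 3·4 + (-1)·(-2); 6·(-2) + 0·4 + 1·(-2)) = (-18, 18, -14)
w2 = Aw1 = (1·(-18) + (-1)·18 + 6·(-14); (-2)·(-18) + 3·18 + (-1)·(-14); 6·(-18) + 0·18 + 1·(-14)) = (-120, 104, -122)
w3 = Aw2 = (-956, 674, -842)
w4 = Aw3 = (-6682, 4776, -6578)
Ratio at component: -6682 / -956 = 6.98954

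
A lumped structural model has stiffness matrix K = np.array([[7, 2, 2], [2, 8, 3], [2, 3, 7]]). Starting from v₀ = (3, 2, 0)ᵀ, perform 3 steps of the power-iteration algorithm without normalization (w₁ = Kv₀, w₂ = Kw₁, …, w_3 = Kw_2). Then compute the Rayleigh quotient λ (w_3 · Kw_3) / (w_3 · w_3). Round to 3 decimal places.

w1 = Kv₀ = (7·3 + 2·2 + 2·0; 2·3 + 8·2 + 3·0; 2·3 + 3·2 + 7·0) = (25, 22, 12)
w2 = Kw1 = (7·25 + 2·22 + 2·12; 2·25 + 8·22 + 3·12; 2·25 + 3·22 + 7·12) = (243, 262, 200)
w3 = Kw2 = (2625, 3182, 2672)
Kw3 = (30083, 38722, 33500)
w3·Kw3 = 2625·30083 + 3182·38722 + 2672·33500 = 291693279; w3·w3 = 2625·2625 + 3182·3182 + 2672·2672 = 24155333
λ ≈ 291693279/24155333 = 12.076

12.076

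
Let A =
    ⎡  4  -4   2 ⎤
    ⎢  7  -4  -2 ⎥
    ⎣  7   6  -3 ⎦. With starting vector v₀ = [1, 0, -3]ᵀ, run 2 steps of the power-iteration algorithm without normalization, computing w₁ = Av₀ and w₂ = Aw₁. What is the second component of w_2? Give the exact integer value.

w1 = Av₀ = (4·1 + (-4)·0 + 2·(-3); 7·1 + (-4)·0 + (-2)·(-3); 7·1 + 6·0 + (-3)·(-3)) = (-2, 13, 16)
w2 = Aw1 = (4·(-2) + (-4)·13 + 2·16; 7·(-2) + (-4)·13 + (-2)·16; 7·(-2) + 6·13 + (-3)·16) = (-28, -98, 16)
The requested component of w2 is -98.

-98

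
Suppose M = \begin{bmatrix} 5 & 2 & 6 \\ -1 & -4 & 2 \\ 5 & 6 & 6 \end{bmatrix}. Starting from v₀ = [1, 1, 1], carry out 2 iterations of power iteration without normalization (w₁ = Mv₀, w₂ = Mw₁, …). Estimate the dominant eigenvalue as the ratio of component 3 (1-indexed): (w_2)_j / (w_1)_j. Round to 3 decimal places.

w1 = Mv₀ = (13, -3, 17)
w2 = Mw1 = (161, 33, 149)
Ratio at component: 149 / 17 = 8.765

8.765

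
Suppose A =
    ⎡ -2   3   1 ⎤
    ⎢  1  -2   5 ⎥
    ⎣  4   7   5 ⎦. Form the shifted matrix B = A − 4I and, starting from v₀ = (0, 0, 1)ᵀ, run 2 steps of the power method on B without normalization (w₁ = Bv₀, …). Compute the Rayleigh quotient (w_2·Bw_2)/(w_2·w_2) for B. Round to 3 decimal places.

B = A − 4I has rows (-6, 3, 1); (1, -6, 5); (4, 7, 1)
w1 = Bv₀ = ((-6)·0 + 3·0 + 1·1; 1·0 + (-6)·0 + 5·1; 4·0 + 7·0 + 1·1) = (1, 5, 1)
w2 = Bw1 = ((-6)·1 + 3·5 + 1·1; 1·1 + (-6)·5 + 5·1; 4·1 + 7·5 + 1·1) = (10, -24, 40)
Bw2 = (-92, 354, -88)
w2·Bw2 = -12936; w2·w2 = 2276; μ ≈ -12936/2276 = -5.684

μ ≈ -5.684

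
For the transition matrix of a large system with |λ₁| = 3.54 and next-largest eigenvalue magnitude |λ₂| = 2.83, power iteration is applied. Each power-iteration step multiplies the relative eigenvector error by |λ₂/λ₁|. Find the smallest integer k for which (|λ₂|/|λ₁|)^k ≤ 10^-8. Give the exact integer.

|λ₂/λ₁| = 2.83/3.54 = 0.79944
Need k ≥ ln(10^-8) / ln(0.79944) = -18.4207 / -0.2239 ≈ 82.290
Smallest integer k satisfying the bound: 83

83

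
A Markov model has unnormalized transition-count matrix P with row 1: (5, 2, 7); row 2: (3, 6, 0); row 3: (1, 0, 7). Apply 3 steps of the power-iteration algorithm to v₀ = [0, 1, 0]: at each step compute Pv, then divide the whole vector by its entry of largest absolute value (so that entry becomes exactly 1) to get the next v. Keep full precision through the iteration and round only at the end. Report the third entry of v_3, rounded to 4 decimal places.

Pv0 = (2.00000, 6.00000, 0.00000); divide by 6.00000 → v1 = (0.33333, 1.00000, 0.00000)
Pv1 = (3.66667, 7.00000, 0.33333); divide by 7.00000 → v2 = (0.52381, 1.00000, 0.04762)
Pv2 = (4.95238, 7.57143, 0.85714); divide by 7.57143 → v3 = (0.65409, 1.00000, 0.11321)
Requested entry of v3: 36/318 = 0.1132

0.1132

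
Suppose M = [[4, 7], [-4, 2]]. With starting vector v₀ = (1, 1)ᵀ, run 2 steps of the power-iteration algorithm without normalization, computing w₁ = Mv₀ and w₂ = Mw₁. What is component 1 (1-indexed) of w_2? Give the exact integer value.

30

w1 = Mv₀ = (11, -2)
w2 = Mw1 = (30, -48)
The requested component of w2 is 30.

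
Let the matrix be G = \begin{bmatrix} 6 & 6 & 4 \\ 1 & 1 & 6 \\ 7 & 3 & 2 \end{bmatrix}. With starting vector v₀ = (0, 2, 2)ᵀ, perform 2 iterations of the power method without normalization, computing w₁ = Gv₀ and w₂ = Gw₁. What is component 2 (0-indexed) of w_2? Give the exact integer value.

202

w1 = Gv₀ = (20, 14, 10)
w2 = Gw1 = (244, 94, 202)
The requested component of w2 is 202.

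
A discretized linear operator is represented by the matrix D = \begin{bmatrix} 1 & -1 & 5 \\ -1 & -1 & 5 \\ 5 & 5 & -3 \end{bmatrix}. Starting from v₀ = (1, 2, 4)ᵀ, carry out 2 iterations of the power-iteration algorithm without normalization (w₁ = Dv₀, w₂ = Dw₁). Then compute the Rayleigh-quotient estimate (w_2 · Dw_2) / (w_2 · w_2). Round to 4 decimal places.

-3.1364

w1 = Dv₀ = (1·1 + (-1)·2 + 5·4; (-1)·1 + (-1)·2 + 5·4; 5·1 + 5·2 + (-3)·4) = (19, 17, 3)
w2 = Dw1 = (1·19 + (-1)·17 + 5·3; (-1)·19 + (-1)·17 + 5·3; 5·19 + 5·17 + (-3)·3) = (17, -21, 171)
Dw2 = (893, 859, -533)
w2·Dw2 = 17·893 + (-21)·859 + 171·(-533) = -94001; w2·w2 = 17·17 + (-21)·(-21) + 171·171 = 29971
λ ≈ -94001/29971 = -3.1364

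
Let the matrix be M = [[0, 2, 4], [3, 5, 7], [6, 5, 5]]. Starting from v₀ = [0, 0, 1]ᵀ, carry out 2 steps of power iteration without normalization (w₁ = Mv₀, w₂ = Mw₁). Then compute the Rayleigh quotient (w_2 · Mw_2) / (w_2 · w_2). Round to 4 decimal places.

12.9925

w1 = Mv₀ = (4, 7, 5)
w2 = Mw1 = (34, 82, 84)
Mw2 = (500, 1100, 1034)
w2·Mw2 = 34·500 + 82·1100 + 84·1034 = 194056; w2·w2 = 34·34 + 82·82 + 84·84 = 14936
λ ≈ 194056/14936 = 12.9925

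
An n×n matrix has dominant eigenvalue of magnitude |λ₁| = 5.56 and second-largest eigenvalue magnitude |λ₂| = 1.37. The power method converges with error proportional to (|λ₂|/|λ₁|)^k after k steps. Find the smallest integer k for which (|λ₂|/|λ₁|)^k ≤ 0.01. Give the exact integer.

|λ₂/λ₁| = 1.37/5.56 = 0.24640
Need k ≥ ln(0.01) / ln(0.24640) = -4.6052 / -1.4008 ≈ 3.288
Smallest integer k satisfying the bound: 4

4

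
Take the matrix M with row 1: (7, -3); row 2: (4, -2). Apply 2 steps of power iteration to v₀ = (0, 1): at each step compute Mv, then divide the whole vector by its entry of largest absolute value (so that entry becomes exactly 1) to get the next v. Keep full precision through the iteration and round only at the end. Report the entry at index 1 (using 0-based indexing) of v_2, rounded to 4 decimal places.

0.5333

Mv0 = (-3.00000, -2.00000); divide by -3.00000 → v1 = (1.00000, 0.66667)
Mv1 = (5.00000, 2.66667); divide by 5.00000 → v2 = (1.00000, 0.53333)
Requested entry of v2: -8/-15 = 0.5333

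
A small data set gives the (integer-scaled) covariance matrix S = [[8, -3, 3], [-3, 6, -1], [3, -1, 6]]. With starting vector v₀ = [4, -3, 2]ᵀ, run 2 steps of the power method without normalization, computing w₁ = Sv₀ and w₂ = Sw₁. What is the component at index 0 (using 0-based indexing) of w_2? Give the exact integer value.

553

w1 = Sv₀ = (8·4 + (-3)·(-3) + 3·2; (-3)·4 + 6·(-3) + (-1)·2; 3·4 + (-1)·(-3) + 6·2) = (47, -32, 27)
w2 = Sw1 = (8·47 + (-3)·(-32) + 3·27; (-3)·47 + 6·(-32) + (-1)·27; 3·47 + (-1)·(-32) + 6·27) = (553, -360, 335)
The requested component of w2 is 553.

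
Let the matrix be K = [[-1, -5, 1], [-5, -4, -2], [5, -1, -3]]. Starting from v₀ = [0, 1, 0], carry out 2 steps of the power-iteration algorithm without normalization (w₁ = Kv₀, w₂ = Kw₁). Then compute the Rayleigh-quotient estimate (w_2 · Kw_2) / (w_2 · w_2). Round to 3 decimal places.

-7.106

w1 = Kv₀ = (-5, -4, -1)
w2 = Kw1 = (24, 43, -18)
Kw2 = (-257, -256, 131)
w2·Kw2 = 24·(-257) + 43·(-256) + (-18)·131 = -19534; w2·w2 = 24·24 + 43·43 + (-18)·(-18) = 2749
λ ≈ -19534/2749 = -7.106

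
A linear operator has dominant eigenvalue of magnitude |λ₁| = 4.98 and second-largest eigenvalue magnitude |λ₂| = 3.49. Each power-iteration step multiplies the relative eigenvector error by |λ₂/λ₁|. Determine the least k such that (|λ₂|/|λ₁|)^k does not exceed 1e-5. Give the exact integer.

|λ₂/λ₁| = 3.49/4.98 = 0.70080
Need k ≥ ln(1e-5) / ln(0.70080) = -11.5129 / -0.3555 ≈ 32.383
Smallest integer k satisfying the bound: 33

33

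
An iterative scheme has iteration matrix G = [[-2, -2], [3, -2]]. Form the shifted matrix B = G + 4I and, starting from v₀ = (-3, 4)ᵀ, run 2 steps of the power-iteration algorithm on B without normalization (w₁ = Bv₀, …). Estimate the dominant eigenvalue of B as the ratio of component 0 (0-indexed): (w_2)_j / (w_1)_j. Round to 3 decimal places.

B = G + 4I has rows (2, -2); (3, 2)
w1 = Bv₀ = (-14, -1)
w2 = Bw1 = (-26, -44)
Ratio: -26/-14 = 1.857

μ ≈ 1.857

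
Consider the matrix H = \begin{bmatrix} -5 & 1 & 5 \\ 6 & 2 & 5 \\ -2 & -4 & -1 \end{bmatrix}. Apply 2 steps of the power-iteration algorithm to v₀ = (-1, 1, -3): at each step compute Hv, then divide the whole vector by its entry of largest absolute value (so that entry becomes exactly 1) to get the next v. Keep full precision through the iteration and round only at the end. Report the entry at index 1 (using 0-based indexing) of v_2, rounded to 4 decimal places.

Hv0 = (-9.00000, -19.00000, 1.00000); divide by -19.00000 → v1 = (0.47368, 1.00000, -0.05263)
Hv1 = (-1.63158, 4.57895, -4.89474); divide by -4.89474 → v2 = (0.33333, -0.93548, 1.00000)
Requested entry of v2: -87/93 = -0.9355

-0.9355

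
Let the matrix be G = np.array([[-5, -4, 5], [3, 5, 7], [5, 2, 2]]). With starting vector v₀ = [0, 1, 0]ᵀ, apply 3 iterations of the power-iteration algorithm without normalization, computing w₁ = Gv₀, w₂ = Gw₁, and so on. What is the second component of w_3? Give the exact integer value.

w1 = Gv₀ = ((-5)·0 + (-4)·1 + 5·0; 3·0 + 5·1 + 7·0; 5·0 + 2·1 + 2·0) = (-4, 5, 2)
w2 = Gw1 = ((-5)·(-4) + (-4)·5 + 5·2; 3·(-4) + 5·5 + 7·2; 5·(-4) + 2·5 + 2·2) = (10, 27, -6)
w3 = Gw2 = (-188, 123, 92)
The requested component of w3 is 123.

123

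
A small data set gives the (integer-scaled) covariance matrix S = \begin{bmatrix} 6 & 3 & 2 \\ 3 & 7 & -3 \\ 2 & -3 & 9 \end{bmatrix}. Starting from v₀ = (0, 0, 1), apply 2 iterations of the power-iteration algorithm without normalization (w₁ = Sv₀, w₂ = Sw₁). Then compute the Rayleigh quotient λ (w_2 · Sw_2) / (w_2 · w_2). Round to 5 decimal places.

λ ≈ 10.94194

w1 = Sv₀ = (6·0 + 3·0 + 2·1; 3·0 + 7·0 + (-3)·1; 2·0 + (-3)·0 + 9·1) = (2, -3, 9)
w2 = Sw1 = (6·2 + 3·(-3) + 2·9; 3·2 + 7·(-3) + (-3)·9; 2·2 + (-3)·(-3) + 9·9) = (21, -42, 94)
Sw2 = (188, -513, 1014)
w2·Sw2 = 21·188 + (-42)·(-513) + 94·1014 = 120810; w2·w2 = 21·21 + (-42)·(-42) + 94·94 = 11041
λ ≈ 120810/11041 = 10.94194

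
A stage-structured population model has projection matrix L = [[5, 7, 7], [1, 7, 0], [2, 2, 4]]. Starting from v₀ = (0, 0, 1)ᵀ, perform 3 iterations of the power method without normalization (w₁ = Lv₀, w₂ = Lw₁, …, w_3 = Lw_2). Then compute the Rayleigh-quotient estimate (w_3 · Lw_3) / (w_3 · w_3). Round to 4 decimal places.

λ ≈ 9.5730

w1 = Lv₀ = (5·0 + 7·0 + 7·1; 1·0 + 7·0 + 0·1; 2·0 + 2·0 + 4·1) = (7, 0, 4)
w2 = Lw1 = (5·7 + 7·0 + 7·4; 1·7 + 7·0 + 0·4; 2·7 + 2·0 + 4·4) = (63, 7, 30)
w3 = Lw2 = (574, 112, 260)
Lw3 = (5474, 1358, 2412)
w3·Lw3 = 574·5474 + 112·1358 + 260·2412 = 3921292; w3·w3 = 574·574 + 112·112 + 260·260 = 409620
λ ≈ 3921292/409620 = 9.5730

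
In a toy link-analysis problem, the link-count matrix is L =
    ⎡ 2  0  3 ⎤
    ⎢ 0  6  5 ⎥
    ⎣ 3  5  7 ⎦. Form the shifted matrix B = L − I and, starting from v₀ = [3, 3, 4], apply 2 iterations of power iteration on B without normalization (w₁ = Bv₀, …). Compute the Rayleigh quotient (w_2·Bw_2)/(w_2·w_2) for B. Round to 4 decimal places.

B = L − I has rows (1, 0, 3); (0, 5, 5); (3, 5, 6)
w1 = Bv₀ = (1·3 + 0·3 + 3·4; 0·3 + 5·3 + 5·4; 3·3 + 5·3 + 6·4) = (15, 35, 48)
w2 = Bw1 = (1·15 + 0·35 + 3·48; 0·15 + 5·35 + 5·48; 3·15 + 5·35 + 6·48) = (159, 415, 508)
Bw2 = (1683, 4615, 5600)
w2·Bw2 = 5027622; w2·w2 = 455570; μ ≈ 5027622/455570 = 11.0359

μ ≈ 11.0359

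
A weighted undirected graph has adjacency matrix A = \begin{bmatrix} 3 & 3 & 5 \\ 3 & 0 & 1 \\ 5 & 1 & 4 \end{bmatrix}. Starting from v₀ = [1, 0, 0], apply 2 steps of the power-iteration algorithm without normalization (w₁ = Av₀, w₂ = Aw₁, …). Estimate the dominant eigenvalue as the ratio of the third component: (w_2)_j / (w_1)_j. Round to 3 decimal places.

w1 = Av₀ = (3·1 + 3·0 + 5·0; 3·1 + 0·0 + 1·0; 5·1 + 1·0 + 4·0) = (3, 3, 5)
w2 = Aw1 = (3·3 + 3·3 + 5·5; 3·3 + 0·3 + 1·5; 5·3 + 1·3 + 4·5) = (43, 14, 38)
Ratio at component: 38 / 5 = 7.600

λ ≈ 7.600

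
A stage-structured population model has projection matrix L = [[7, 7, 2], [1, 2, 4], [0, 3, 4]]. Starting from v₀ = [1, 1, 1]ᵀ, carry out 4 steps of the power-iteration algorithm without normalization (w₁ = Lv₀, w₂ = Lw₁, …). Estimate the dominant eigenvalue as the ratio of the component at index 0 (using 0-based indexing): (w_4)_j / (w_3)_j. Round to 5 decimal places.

w1 = Lv₀ = (7·1 + 7·1 + 2·1; 1·1 + 2·1 + 4·1; 0·1 + 3·1 + 4·1) = (16, 7, 7)
w2 = Lw1 = (7·16 + 7·7 + 2·7; 1·16 + 2·7 + 4·7; 0·16 + 3·7 + 4·7) = (175, 58, 49)
w3 = Lw2 = (1729, 487, 370)
w4 = Lw3 = (16252, 4183, 2941)
Ratio at component: 16252 / 1729 = 9.39965

λ ≈ 9.39965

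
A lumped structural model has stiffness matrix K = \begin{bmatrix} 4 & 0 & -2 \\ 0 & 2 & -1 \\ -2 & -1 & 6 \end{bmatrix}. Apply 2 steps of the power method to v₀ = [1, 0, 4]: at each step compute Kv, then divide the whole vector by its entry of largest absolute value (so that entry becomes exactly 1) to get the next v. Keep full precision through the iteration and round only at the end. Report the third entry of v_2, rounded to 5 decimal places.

1.00000

Kv0 = (-4.000000, -4.000000, 22.000000); divide by 22.000000 → v1 = (-0.181818, -0.181818, 1.000000)
Kv1 = (-2.727273, -1.363636, 6.545455); divide by 6.545455 → v2 = (-0.416667, -0.208333, 1.000000)
Requested entry of v2: 144/144 = 1.00000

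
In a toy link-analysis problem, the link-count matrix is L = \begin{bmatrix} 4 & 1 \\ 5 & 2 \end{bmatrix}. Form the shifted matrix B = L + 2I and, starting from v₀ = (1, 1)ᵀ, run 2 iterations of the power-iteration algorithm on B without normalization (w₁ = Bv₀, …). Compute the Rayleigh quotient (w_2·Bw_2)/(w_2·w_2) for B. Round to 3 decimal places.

B = L + 2I has rows (6, 1); (5, 4)
w1 = Bv₀ = (6·1 + 1·1; 5·1 + 4·1) = (7, 9)
w2 = Bw1 = (6·7 + 1·9; 5·7 + 4·9) = (51, 71)
Bw2 = (377, 539)
w2·Bw2 = 57496; w2·w2 = 7642; μ ≈ 57496/7642 = 7.524

μ ≈ 7.524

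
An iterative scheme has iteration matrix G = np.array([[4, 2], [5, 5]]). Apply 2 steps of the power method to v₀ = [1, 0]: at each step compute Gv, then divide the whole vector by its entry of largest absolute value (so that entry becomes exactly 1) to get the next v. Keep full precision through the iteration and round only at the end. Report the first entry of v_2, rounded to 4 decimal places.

Gv0 = (4.00000, 5.00000); divide by 5.00000 → v1 = (0.80000, 1.00000)
Gv1 = (5.20000, 9.00000); divide by 9.00000 → v2 = (0.57778, 1.00000)
Requested entry of v2: 26/45 = 0.5778

0.5778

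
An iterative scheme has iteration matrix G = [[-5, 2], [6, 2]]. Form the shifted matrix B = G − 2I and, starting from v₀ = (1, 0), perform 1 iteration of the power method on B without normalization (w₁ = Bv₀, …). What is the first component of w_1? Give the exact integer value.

B = G − 2I has rows (-7, 2); (6, 0)
w1 = Bv₀ = (-7, 6)
Requested component of w1: -7

-7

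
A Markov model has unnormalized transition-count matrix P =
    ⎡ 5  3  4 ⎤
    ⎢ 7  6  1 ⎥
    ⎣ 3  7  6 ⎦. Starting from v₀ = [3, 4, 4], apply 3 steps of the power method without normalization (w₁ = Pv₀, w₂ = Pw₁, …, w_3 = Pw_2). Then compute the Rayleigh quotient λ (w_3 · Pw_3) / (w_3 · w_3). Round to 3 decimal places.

13.723

w1 = Pv₀ = (43, 49, 61)
w2 = Pw1 = (606, 656, 838)
w3 = Pw2 = (8350, 9016, 11438)
Pw3 = (114550, 123984, 156790)
w3·Pw3 = 8350·114550 + 9016·123984 + 11438·156790 = 3867696264; w3·w3 = 8350·8350 + 9016·9016 + 11438·11438 = 281838600
λ ≈ 3867696264/281838600 = 13.723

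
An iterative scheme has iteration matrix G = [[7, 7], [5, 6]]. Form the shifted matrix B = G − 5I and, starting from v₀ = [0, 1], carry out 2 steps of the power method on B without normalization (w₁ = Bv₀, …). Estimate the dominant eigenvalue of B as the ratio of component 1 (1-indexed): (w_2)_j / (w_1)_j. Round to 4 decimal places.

3.0000

B = G − 5I has rows (2, 7); (5, 1)
w1 = Bv₀ = (7, 1)
w2 = Bw1 = (21, 36)
Ratio: 21/7 = 3.0000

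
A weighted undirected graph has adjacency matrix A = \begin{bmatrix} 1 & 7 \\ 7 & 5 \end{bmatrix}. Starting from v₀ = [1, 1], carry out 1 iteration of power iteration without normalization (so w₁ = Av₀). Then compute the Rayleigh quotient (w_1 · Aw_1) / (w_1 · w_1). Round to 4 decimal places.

10.2308

w1 = Av₀ = (1·1 + 7·1; 7·1 + 5·1) = (8, 12)
Aw1 = (92, 116)
w1·Aw1 = 8·92 + 12·116 = 2128; w1·w1 = 8·8 + 12·12 = 208
λ ≈ 2128/208 = 10.2308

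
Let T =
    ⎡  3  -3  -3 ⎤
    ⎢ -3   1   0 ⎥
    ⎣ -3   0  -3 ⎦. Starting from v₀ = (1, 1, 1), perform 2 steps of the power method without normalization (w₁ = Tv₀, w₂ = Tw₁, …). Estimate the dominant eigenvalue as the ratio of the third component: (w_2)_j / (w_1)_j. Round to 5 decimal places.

w1 = Tv₀ = (-3, -2, -6)
w2 = Tw1 = (15, 7, 27)
Ratio at component: 27 / -6 = -4.50000

λ ≈ -4.50000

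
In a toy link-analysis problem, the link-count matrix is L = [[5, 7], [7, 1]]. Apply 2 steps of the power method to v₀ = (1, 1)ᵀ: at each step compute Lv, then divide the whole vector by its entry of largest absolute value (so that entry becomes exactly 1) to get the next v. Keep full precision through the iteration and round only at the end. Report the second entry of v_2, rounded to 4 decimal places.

Lv0 = (12.00000, 8.00000); divide by 12.00000 → v1 = (1.00000, 0.66667)
Lv1 = (9.66667, 7.66667); divide by 9.66667 → v2 = (1.00000, 0.79310)
Requested entry of v2: 92/116 = 0.7931

0.7931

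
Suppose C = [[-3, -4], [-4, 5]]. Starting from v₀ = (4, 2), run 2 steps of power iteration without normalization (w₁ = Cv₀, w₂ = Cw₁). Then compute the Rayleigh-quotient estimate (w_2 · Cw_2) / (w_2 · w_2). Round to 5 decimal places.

-4.42319

w1 = Cv₀ = ((-3)·4 + (-4)·2; (-4)·4 + 5·2) = (-20, -6)
w2 = Cw1 = ((-3)·(-20) + (-4)·(-6); (-4)·(-20) + 5·(-6)) = (84, 50)
Cw2 = (-452, -86)
w2·Cw2 = 84·(-452) + 50·(-86) = -42268; w2·w2 = 84·84 + 50·50 = 9556
λ ≈ -42268/9556 = -4.42319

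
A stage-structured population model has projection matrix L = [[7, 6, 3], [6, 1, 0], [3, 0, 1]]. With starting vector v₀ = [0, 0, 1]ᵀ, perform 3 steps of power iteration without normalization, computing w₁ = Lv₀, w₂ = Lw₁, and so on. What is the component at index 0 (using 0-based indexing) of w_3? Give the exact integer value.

306

w1 = Lv₀ = (3, 0, 1)
w2 = Lw1 = (24, 18, 10)
w3 = Lw2 = (306, 162, 82)
The requested component of w3 is 306.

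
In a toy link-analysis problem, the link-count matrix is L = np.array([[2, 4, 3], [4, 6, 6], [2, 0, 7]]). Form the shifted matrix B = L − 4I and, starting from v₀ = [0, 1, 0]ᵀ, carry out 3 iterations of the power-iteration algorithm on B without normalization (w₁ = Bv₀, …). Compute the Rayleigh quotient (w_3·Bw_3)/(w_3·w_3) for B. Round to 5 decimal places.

B = L − 4I has rows (-2, 4, 3); (4, 2, 6); (2, 0, 3)
w1 = Bv₀ = (4, 2, 0)
w2 = Bw1 = (0, 20, 8)
w3 = Bw2 = (104, 88, 24)
Bw3 = (216, 736, 280)
w3·Bw3 = 93952; w3·w3 = 19136; μ ≈ 93952/19136 = 4.90970

4.90970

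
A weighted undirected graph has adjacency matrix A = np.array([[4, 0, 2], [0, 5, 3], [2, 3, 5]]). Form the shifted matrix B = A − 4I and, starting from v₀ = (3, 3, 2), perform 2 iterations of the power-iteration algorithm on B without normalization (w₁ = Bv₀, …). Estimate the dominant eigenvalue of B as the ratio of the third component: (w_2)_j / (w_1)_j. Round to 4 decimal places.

B = A − 4I has rows (0, 0, 2); (0, 1, 3); (2, 3, 1)
w1 = Bv₀ = (0·3 + 0·3 + 2·2; 0·3 + 1·3 + 3·2; 2·3 + 3·3 + 1·2) = (4, 9, 17)
w2 = Bw1 = (0·4 + 0·9 + 2·17; 0·4 + 1·9 + 3·17; 2·4 + 3·9 + 1·17) = (34, 60, 52)
Ratio: 52/17 = 3.0588

μ ≈ 3.0588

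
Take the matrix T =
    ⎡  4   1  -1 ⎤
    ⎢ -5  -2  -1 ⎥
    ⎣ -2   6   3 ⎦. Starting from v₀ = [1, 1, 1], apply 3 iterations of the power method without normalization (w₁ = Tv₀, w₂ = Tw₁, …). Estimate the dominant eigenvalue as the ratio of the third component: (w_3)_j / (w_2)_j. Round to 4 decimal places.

4.9429

w1 = Tv₀ = (4·1 + 1·1 + (-1)·1; (-5)·1 + (-2)·1 + (-1)·1; (-2)·1 + 6·1 + 3·1) = (4, -8, 7)
w2 = Tw1 = (4·4 + 1·(-8) + (-1)·7; (-5)·4 + (-2)·(-8) + (-1)·7; (-2)·4 + 6·(-8) + 3·7) = (1, -11, -35)
w3 = Tw2 = (28, 52, -173)
Ratio at component: -173 / -35 = 4.9429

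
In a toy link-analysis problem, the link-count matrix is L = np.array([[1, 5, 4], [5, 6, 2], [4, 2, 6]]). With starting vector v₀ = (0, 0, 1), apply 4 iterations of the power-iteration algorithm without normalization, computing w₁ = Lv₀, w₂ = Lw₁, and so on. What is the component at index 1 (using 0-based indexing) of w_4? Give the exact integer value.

6958

w1 = Lv₀ = (1·0 + 5·0 + 4·1; 5·0 + 6·0 + 2·1; 4·0 + 2·0 + 6·1) = (4, 2, 6)
w2 = Lw1 = (1·4 + 5·2 + 4·6; 5·4 + 6·2 + 2·6; 4·4 + 2·2 + 6·6) = (38, 44, 56)
w3 = Lw2 = (482, 566, 576)
w4 = Lw3 = (5616, 6958, 6516)
The requested component of w4 is 6958.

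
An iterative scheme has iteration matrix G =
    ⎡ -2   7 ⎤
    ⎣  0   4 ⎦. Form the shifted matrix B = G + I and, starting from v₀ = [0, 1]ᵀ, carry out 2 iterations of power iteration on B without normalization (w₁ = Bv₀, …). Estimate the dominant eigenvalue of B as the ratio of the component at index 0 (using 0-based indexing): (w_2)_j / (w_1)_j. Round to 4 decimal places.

4.0000

B = G + I has rows (-1, 7); (0, 5)
w1 = Bv₀ = ((-1)·0 + 7·1; 0·0 + 5·1) = (7, 5)
w2 = Bw1 = ((-1)·7 + 7·5; 0·7 + 5·5) = (28, 25)
Ratio: 28/7 = 4.0000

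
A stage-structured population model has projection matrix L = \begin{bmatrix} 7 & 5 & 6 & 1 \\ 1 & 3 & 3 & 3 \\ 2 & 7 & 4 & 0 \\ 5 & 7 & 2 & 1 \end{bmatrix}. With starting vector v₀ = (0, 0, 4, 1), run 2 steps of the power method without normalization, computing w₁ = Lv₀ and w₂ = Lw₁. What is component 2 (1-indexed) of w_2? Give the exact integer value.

w1 = Lv₀ = (7·0 + 5·0 + 6·4 + 1·1; 1·0 + 3·0 + 3·4 + 3·1; 2·0 + 7·0 + 4·4 + 0·1; 5·0 + 7·0 + 2·4 + 1·1) = (25, 15, 16, 9)
w2 = Lw1 = (7·25 + 5·15 + 6·16 + 1·9; 1·25 + 3·15 + 3·16 + 3·9; 2·25 + 7·15 + 4·16 + 0·9; 5·25 + 7·15 + 2·16 + 1·9) = (355, 145, 219, 271)
The requested component of w2 is 145.

145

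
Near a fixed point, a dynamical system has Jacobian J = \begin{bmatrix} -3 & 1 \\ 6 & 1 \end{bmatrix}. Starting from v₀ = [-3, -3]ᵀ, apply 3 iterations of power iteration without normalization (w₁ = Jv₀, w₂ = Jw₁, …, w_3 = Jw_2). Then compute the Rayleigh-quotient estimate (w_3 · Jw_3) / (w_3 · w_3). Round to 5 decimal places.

w1 = Jv₀ = ((-3)·(-3) + 1·(-3); 6·(-3) + 1·(-3)) = (6, -21)
w2 = Jw1 = ((-3)·6 + 1·(-21); 6·6 + 1·(-21)) = (-39, 15)
w3 = Jw2 = (132, -219)
Jw3 = (-615, 573)
w3·Jw3 = 132·(-615) + (-219)·573 = -206667; w3·w3 = 132·132 + (-219)·(-219) = 65385
λ ≈ -206667/65385 = -3.16077

λ ≈ -3.16077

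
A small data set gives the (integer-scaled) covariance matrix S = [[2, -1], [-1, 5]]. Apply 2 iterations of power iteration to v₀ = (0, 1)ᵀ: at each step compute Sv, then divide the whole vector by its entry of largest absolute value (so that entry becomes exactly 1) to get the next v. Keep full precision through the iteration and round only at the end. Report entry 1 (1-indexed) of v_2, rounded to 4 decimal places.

-0.2692

Sv0 = (-1.00000, 5.00000); divide by 5.00000 → v1 = (-0.20000, 1.00000)
Sv1 = (-1.40000, 5.20000); divide by 5.20000 → v2 = (-0.26923, 1.00000)
Requested entry of v2: -7/26 = -0.2692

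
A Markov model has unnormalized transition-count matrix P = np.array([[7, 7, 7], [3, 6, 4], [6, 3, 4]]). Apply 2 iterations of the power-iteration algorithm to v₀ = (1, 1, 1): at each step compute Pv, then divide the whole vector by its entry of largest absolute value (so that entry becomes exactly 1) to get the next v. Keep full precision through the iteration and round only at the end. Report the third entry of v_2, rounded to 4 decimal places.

0.6596

Pv0 = (21.00000, 13.00000, 13.00000); divide by 21.00000 → v1 = (1.00000, 0.61905, 0.61905)
Pv1 = (15.66667, 9.19048, 10.33333); divide by 15.66667 → v2 = (1.00000, 0.58663, 0.65957)
Requested entry of v2: 217/329 = 0.6596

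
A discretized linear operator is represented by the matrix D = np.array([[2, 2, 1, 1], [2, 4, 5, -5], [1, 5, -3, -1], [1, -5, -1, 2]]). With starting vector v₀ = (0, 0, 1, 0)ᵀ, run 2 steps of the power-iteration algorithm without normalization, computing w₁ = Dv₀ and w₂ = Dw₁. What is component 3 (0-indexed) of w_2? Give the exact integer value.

w1 = Dv₀ = (2·0 + 2·0 + 1·1 + 1·0; 2·0 + 4·0 + 5·1 + (-5)·0; 1·0 + 5·0 + (-3)·1 + (-1)·0; 1·0 + (-5)·0 + (-1)·1 + 2·0) = (1, 5, -3, -1)
w2 = Dw1 = (2·1 + 2·5 + 1·(-3) + 1·(-1); 2·1 + 4·5 + 5·(-3) + (-5)·(-1); 1·1 + 5·5 + (-3)·(-3) + (-1)·(-1); 1·1 + (-5)·5 + (-1)·(-3) + 2·(-1)) = (8, 12, 36, -23)
The requested component of w2 is -23.

-23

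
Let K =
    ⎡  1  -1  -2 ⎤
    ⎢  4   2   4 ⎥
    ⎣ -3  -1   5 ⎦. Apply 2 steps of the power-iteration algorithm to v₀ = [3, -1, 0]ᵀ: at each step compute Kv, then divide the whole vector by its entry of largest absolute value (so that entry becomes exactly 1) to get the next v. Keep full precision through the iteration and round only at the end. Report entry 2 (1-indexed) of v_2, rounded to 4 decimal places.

-0.0645

Kv0 = (4.00000, 10.00000, -8.00000); divide by 10.00000 → v1 = (0.40000, 1.00000, -0.80000)
Kv1 = (1.00000, 0.40000, -6.20000); divide by -6.20000 → v2 = (-0.16129, -0.06452, 1.00000)
Requested entry of v2: 4/-62 = -0.0645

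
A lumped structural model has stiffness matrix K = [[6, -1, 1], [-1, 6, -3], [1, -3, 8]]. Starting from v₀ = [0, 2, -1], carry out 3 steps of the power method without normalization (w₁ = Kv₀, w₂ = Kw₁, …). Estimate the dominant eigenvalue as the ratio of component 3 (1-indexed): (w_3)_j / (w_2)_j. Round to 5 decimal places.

10.82500

w1 = Kv₀ = (6·0 + (-1)·2 + 1·(-1); (-1)·0 + 6·2 + (-3)·(-1); 1·0 + (-3)·2 + 8·(-1)) = (-3, 15, -14)
w2 = Kw1 = (6·(-3) + (-1)·15 + 1·(-14); (-1)·(-3) + 6·15 + (-3)·(-14); 1·(-3) + (-3)·15 + 8·(-14)) = (-47, 135, -160)
w3 = Kw2 = (-577, 1337, -1732)
Ratio at component: -1732 / -160 = 10.82500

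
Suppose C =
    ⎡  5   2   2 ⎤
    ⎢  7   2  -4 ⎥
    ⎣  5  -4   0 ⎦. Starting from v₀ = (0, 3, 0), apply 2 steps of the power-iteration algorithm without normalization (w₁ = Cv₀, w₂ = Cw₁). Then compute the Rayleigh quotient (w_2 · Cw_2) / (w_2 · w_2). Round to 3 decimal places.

3.234

w1 = Cv₀ = (5·0 + 2·3 + 2·0; 7·0 + 2·3 + (-4)·0; 5·0 + (-4)·3 + 0·0) = (6, 6, -12)
w2 = Cw1 = (5·6 + 2·6 + 2·(-12); 7·6 + 2·6 + (-4)·(-12); 5·6 + (-4)·6 + 0·(-12)) = (18, 102, 6)
Cw2 = (306, 306, -318)
w2·Cw2 = 18·306 + 102·306 + 6·(-318) = 34812; w2·w2 = 18·18 + 102·102 + 6·6 = 10764
λ ≈ 34812/10764 = 3.234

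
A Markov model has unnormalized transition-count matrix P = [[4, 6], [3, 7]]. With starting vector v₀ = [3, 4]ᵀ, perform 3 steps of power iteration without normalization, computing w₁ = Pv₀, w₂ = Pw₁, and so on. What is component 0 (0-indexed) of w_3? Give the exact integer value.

3666

w1 = Pv₀ = (36, 37)
w2 = Pw1 = (366, 367)
w3 = Pw2 = (3666, 3667)
The requested component of w3 is 3666.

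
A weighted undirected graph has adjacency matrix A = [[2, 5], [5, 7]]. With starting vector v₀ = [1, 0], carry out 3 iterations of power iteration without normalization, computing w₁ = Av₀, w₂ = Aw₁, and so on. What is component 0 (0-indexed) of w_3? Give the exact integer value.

283

w1 = Av₀ = (2·1 + 5·0; 5·1 + 7·0) = (2, 5)
w2 = Aw1 = (2·2 + 5·5; 5·2 + 7·5) = (29, 45)
w3 = Aw2 = (283, 460)
The requested component of w3 is 283.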